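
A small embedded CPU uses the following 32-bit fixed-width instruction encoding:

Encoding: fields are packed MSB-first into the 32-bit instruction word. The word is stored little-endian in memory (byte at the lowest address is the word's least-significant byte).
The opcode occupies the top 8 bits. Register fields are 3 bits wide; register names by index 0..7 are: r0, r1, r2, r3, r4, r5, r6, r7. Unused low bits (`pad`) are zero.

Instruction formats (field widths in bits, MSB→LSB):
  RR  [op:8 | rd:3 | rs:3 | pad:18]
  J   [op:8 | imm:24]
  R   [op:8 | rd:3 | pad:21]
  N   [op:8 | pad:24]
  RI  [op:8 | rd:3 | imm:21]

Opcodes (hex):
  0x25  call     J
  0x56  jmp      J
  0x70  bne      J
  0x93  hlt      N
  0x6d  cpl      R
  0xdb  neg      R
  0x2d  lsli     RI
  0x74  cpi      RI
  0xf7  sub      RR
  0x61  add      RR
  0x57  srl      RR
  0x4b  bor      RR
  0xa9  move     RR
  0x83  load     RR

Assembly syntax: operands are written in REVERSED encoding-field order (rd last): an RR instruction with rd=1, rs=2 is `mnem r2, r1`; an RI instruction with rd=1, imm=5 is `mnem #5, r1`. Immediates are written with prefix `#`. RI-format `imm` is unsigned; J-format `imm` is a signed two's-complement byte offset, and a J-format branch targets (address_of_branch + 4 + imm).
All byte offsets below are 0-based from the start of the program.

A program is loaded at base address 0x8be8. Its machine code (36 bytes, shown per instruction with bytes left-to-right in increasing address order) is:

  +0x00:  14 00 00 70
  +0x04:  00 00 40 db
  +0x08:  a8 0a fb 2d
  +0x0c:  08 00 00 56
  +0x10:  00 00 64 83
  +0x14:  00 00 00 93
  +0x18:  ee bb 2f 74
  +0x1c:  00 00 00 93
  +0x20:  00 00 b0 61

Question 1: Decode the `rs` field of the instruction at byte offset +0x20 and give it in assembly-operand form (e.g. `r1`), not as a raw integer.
r4

+0x20: 00 00 b0 61 ⇒ word 0x61b00000 (little)
  top 8b → 0x61 → add [RR]
  rd@[23:21]=0x5 ⇒ r5
  rs@[20:18]=0x4 ⇒ r4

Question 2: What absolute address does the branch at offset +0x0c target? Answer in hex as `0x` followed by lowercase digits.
off 0x0c: read 08 00 00 56 as little → 0x56000008
  op=0x56000008>>24=0x56 ⇒ jmp (J)
  imm@[23:0]=0x8 ⇒ #8
  target = base 0x8be8 + off 0x0c + 4 + imm 8 = 0x8c00

0x8c00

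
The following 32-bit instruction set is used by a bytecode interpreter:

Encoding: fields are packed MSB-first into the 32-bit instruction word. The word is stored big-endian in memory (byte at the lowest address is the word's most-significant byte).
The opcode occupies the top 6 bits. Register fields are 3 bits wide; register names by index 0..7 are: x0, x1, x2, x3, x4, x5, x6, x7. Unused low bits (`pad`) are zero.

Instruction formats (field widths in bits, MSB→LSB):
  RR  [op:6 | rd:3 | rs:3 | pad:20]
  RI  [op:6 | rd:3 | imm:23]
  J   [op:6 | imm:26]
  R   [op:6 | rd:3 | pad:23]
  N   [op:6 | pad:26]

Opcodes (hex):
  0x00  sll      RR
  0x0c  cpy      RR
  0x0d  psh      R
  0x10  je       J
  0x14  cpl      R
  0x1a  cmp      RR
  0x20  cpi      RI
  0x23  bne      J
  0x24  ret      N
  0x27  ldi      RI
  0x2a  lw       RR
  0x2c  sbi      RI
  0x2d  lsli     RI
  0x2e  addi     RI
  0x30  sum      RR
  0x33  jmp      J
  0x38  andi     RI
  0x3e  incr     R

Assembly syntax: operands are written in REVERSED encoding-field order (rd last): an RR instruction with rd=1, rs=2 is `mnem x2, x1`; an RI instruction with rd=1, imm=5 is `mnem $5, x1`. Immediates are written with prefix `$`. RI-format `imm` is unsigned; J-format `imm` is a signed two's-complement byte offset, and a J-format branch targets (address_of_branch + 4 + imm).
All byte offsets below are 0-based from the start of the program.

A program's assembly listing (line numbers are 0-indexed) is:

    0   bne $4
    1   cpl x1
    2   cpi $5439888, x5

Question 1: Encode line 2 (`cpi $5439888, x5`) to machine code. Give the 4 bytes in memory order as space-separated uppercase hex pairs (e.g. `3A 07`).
82 D3 01 90

line 2 (cpi): pack op=0x20:6|rd=5:3|imm=5439888:23 = 0x82d30190; big→ 82 d3 01 90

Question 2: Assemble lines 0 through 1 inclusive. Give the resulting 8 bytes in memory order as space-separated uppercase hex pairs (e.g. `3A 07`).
0. bne fields op=0x23:6|imm=4:26 → word 8c000004h → 8c 00 00 04
1. cpl fields op=0x14:6|rd=1:3|pad=0:23 → word 50800000h → 50 80 00 00

8C 00 00 04 50 80 00 00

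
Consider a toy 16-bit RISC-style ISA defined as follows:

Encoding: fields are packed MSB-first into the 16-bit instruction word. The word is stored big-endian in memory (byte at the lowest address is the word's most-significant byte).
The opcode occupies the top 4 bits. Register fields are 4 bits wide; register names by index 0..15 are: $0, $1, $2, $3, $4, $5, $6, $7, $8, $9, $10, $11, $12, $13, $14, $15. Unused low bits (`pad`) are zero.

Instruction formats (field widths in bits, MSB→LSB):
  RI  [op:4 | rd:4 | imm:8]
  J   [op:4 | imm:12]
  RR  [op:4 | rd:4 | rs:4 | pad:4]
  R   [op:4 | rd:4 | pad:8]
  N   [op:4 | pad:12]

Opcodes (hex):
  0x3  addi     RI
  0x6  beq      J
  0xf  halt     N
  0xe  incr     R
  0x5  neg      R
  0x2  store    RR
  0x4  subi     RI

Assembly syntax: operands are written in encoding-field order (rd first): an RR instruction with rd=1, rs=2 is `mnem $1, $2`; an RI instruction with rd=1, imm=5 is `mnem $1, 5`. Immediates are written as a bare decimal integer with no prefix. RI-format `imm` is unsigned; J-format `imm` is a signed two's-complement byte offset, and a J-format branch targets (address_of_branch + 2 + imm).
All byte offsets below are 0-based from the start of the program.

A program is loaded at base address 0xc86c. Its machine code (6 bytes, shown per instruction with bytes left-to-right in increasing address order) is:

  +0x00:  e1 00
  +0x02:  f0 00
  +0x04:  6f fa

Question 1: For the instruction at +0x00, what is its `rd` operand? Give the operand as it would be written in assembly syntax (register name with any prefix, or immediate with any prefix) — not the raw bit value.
$1

off 0x00: read e1 00 as big → 0xe100
  op=0xe100>>12=0xe ⇒ incr (R)
  rd: (w>>8)&0xf=0x1 → $1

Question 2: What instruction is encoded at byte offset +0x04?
+0x04: 6f fa ⇒ word 0x6ffa (big)
  opcode bits[15:12]=0x6: beq/J
  imm: (w>>0)&0xfff=0xffa (s12→-6) → -6

beq -6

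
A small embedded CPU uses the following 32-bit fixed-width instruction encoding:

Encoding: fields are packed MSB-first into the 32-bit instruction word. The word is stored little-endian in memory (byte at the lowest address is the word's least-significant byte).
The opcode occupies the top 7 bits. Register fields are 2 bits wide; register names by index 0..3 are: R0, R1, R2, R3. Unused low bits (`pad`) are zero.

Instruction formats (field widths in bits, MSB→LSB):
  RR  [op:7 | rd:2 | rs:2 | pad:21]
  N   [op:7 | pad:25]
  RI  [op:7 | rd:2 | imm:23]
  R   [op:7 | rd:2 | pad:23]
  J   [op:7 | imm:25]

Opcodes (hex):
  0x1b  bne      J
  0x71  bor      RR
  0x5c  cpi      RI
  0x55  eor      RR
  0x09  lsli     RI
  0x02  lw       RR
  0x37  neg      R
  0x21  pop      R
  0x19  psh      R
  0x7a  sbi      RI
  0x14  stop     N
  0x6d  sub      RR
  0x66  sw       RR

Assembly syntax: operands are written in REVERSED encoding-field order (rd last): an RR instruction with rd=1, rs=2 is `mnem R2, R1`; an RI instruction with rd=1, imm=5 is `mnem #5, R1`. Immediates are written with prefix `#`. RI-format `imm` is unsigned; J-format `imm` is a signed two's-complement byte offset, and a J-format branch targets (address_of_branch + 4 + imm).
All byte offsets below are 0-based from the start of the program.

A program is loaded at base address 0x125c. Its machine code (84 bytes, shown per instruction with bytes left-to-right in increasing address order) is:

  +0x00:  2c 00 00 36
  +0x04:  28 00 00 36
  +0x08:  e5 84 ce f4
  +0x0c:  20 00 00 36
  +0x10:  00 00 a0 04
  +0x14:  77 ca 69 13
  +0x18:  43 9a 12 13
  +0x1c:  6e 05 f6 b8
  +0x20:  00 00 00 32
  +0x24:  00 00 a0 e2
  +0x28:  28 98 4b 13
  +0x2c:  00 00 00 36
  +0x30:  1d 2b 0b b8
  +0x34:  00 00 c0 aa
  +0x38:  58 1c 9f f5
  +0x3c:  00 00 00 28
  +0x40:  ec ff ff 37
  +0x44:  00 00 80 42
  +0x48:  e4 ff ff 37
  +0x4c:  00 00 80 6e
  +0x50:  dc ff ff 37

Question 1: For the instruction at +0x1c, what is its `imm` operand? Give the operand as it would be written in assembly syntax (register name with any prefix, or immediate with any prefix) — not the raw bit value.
#7734638

@+1c  little-endian(6e 05 f6 b8) = 0xb8f6056e
  opcode bits[31:25]=0x5c: cpi/RI
  rd: (w>>23)&0x3=0x1 → R1
  imm: (w>>0)&0x7fffff=0x76056e → #7734638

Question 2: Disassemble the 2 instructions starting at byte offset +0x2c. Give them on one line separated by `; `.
[2c] 00 00 00 36 → 0x36000000
  top 7b → 0x1b → bne [J]
  imm: (w>>0)&0x1ffffff=0x0 → #0
[30] 1d 2b 0b b8 → 0xb80b2b1d
  top 7b → 0x5c → cpi [RI]
  rd: (w>>23)&0x3=0x0 → R0
  imm: (w>>0)&0x7fffff=0xb2b1d → #731933

bne #0; cpi #731933, R0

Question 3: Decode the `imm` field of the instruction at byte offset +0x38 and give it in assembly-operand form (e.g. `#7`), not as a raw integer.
@+38  little-endian(58 1c 9f f5) = 0xf59f1c58
  opcode bits[31:25]=0x7a: sbi/RI
  [24:23] rd=3 = R3
  [22:0] imm=2038872 = #2038872

#2038872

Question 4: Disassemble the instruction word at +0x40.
bne #-20

+0x40: ec ff ff 37 ⇒ word 0x37ffffec (little)
  op=0x37ffffec>>25=0x1b ⇒ bne (J)
  [24:0] imm=33554412 (s25→-20) = #-20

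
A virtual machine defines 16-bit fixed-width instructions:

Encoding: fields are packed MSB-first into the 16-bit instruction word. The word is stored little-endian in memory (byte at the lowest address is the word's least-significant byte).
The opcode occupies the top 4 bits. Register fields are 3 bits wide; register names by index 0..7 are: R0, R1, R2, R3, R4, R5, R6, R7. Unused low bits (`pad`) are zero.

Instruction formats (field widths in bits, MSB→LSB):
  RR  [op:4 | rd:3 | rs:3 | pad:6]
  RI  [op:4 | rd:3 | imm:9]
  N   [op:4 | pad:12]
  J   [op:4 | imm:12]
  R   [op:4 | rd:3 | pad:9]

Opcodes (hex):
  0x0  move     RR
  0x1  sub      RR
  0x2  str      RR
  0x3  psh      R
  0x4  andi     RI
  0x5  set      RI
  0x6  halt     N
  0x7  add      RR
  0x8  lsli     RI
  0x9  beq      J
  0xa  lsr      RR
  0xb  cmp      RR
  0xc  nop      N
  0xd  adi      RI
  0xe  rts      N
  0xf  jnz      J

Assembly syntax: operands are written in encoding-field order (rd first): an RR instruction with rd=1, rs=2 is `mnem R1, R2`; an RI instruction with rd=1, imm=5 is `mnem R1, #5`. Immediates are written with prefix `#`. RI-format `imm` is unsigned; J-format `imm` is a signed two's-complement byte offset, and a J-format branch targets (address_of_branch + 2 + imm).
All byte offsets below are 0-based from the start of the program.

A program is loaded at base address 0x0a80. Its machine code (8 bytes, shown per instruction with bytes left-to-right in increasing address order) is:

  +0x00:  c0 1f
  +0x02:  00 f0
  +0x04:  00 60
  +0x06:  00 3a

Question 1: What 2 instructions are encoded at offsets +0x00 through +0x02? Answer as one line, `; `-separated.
@+00  little-endian(c0 1f) = 0x1fc0
  top 4b → 0x1 → sub [RR]
  rd@[11:9]=0x7 ⇒ R7
  rs@[8:6]=0x7 ⇒ R7
@+02  little-endian(00 f0) = 0xf000
  top 4b → 0xf → jnz [J]
  imm@[11:0]=0x0 ⇒ #0

sub R7, R7; jnz #0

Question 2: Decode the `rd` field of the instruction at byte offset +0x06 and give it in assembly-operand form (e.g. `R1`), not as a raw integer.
@+06  little-endian(00 3a) = 0x3a00
  top 4b → 0x3 → psh [R]
  rd: (w>>9)&0x7=0x5 → R5

R5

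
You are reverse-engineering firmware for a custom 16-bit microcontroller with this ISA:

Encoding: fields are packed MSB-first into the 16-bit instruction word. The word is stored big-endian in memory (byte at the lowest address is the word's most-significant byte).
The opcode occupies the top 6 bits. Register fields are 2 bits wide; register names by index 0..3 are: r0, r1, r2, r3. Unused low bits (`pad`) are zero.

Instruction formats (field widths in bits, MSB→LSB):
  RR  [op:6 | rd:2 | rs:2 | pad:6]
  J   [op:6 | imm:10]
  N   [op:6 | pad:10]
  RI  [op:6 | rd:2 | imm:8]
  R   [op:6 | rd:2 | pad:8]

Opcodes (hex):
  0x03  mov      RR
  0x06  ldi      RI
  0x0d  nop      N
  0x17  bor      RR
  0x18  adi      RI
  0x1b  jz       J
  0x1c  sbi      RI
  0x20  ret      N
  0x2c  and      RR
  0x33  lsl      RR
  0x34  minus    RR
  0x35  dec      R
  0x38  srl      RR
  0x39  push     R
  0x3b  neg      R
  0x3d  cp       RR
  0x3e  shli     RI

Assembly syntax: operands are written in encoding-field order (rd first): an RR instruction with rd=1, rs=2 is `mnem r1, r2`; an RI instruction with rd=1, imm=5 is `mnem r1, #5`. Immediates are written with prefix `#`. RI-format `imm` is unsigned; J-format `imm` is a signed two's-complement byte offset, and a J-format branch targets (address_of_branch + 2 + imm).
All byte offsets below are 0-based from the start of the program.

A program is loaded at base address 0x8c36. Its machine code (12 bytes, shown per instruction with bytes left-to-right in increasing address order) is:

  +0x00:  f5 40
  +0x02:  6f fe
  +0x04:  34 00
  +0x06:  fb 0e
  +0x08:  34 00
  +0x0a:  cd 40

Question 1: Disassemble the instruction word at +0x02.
jz #-2

+0x02: 6f fe ⇒ word 0x6ffe (big)
  op=0x6ffe>>10=0x1b ⇒ jz (J)
  imm: (w>>0)&0x3ff=0x3fe (s10→-2) → #-2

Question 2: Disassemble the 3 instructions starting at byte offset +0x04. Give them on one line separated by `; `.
+0x04: 34 00 ⇒ word 0x3400 (big)
  opcode bits[15:10]=0xd: nop/N
+0x06: fb 0e ⇒ word 0xfb0e (big)
  opcode bits[15:10]=0x3e: shli/RI
  [9:8] rd=3 = r3
  [7:0] imm=14 = #14
+0x08: 34 00 ⇒ word 0x3400 (big)
  opcode bits[15:10]=0xd: nop/N

nop; shli r3, #14; nop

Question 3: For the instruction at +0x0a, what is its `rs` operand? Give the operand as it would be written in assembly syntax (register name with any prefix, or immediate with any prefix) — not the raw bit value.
off 0x0a: read cd 40 as big → 0xcd40
  op=0xcd40>>10=0x33 ⇒ lsl (RR)
  rd@[9:8]=0x1 ⇒ r1
  rs@[7:6]=0x1 ⇒ r1

r1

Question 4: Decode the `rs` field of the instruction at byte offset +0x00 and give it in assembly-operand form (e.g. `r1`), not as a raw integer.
@+00  big-endian(f5 40) = 0xf540
  opcode bits[15:10]=0x3d: cp/RR
  rd: (w>>8)&0x3=0x1 → r1
  rs: (w>>6)&0x3=0x1 → r1

r1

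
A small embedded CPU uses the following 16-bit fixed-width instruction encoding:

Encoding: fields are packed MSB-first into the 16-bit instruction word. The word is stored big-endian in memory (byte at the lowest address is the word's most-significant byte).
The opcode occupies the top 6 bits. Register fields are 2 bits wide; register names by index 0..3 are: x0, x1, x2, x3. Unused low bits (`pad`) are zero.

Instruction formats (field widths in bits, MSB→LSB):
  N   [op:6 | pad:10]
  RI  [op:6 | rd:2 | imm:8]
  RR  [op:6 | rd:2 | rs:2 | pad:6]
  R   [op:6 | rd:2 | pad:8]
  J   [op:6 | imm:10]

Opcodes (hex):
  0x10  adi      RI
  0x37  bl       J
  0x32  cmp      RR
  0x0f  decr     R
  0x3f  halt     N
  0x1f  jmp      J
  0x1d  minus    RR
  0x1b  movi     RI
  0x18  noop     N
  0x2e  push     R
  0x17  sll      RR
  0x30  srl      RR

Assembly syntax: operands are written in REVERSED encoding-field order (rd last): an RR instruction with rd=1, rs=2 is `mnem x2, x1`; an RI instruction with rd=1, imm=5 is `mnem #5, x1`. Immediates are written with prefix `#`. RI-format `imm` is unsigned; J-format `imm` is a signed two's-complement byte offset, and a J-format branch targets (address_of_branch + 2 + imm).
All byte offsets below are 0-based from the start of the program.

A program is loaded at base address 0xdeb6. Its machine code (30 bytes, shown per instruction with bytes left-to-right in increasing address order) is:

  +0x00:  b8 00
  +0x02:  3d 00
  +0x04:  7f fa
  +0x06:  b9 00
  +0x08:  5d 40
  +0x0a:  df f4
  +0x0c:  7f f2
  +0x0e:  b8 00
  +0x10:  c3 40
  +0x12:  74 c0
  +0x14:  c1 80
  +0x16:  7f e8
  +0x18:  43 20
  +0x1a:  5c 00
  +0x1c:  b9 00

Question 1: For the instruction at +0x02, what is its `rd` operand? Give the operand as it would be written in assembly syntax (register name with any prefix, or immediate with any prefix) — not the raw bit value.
x1

off 0x02: read 3d 00 as big → 0x3d00
  opcode bits[15:10]=0xf: decr/R
  rd@[9:8]=0x1 ⇒ x1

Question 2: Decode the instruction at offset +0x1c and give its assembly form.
push x1

off 0x1c: read b9 00 as big → 0xb900
  top 6b → 0x2e → push [R]
  rd@[9:8]=0x1 ⇒ x1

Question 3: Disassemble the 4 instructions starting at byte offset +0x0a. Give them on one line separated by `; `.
bl #-12; jmp #-14; push x0; srl x1, x3

+0x0a: df f4 ⇒ word 0xdff4 (big)
  opcode bits[15:10]=0x37: bl/J
  imm@[9:0]=0x3f4 (s10→-12) ⇒ #-12
+0x0c: 7f f2 ⇒ word 0x7ff2 (big)
  opcode bits[15:10]=0x1f: jmp/J
  imm@[9:0]=0x3f2 (s10→-14) ⇒ #-14
+0x0e: b8 00 ⇒ word 0xb800 (big)
  opcode bits[15:10]=0x2e: push/R
  rd@[9:8]=0x0 ⇒ x0
+0x10: c3 40 ⇒ word 0xc340 (big)
  opcode bits[15:10]=0x30: srl/RR
  rd@[9:8]=0x3 ⇒ x3
  rs@[7:6]=0x1 ⇒ x1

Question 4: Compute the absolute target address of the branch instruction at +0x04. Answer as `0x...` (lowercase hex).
+0x04: 7f fa ⇒ word 0x7ffa (big)
  top 6b → 0x1f → jmp [J]
  [9:0] imm=1018 (s10→-6) = #-6
  target = base 0xdeb6 + off 0x04 + 2 + imm -6 = 0xdeb6

0xdeb6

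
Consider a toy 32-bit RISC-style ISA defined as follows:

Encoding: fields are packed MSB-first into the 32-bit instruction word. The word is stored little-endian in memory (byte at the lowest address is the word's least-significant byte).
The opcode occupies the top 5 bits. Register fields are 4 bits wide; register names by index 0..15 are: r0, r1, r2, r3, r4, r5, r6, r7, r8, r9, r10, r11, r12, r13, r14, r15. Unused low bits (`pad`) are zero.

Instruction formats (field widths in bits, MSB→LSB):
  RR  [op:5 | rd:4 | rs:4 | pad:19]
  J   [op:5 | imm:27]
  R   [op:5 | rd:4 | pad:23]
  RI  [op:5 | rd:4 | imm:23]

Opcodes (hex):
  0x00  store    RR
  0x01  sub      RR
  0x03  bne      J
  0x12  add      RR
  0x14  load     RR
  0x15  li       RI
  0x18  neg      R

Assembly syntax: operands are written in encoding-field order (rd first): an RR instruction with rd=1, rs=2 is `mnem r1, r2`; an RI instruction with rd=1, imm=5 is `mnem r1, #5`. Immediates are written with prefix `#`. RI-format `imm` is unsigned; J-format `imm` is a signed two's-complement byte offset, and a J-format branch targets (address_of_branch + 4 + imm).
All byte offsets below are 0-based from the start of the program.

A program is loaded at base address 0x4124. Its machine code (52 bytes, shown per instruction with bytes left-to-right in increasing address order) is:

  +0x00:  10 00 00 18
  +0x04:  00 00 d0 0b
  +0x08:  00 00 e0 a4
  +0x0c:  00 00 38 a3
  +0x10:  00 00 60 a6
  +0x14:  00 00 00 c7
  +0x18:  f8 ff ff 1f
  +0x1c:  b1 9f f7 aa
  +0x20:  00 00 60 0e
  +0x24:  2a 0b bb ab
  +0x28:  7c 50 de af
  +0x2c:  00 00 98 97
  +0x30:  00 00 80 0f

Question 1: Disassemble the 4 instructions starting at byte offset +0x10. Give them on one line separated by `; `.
load r12, r12; neg r14; bne #-8; li r5, #7839665

[10] 00 00 60 a6 → 0xa6600000
  opcode bits[31:27]=0x14: load/RR
  [26:23] rd=12 = r12
  [22:19] rs=12 = r12
[14] 00 00 00 c7 → 0xc7000000
  opcode bits[31:27]=0x18: neg/R
  [26:23] rd=14 = r14
[18] f8 ff ff 1f → 0x1ffffff8
  opcode bits[31:27]=0x3: bne/J
  [26:0] imm=134217720 (s27→-8) = #-8
[1c] b1 9f f7 aa → 0xaaf79fb1
  opcode bits[31:27]=0x15: li/RI
  [26:23] rd=5 = r5
  [22:0] imm=7839665 = #7839665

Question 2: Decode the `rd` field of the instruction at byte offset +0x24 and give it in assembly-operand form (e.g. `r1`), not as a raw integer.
@+24  little-endian(2a 0b bb ab) = 0xabbb0b2a
  op=0xabbb0b2a>>27=0x15 ⇒ li (RI)
  rd@[26:23]=0x7 ⇒ r7
  imm@[22:0]=0x3b0b2a ⇒ #3869482

r7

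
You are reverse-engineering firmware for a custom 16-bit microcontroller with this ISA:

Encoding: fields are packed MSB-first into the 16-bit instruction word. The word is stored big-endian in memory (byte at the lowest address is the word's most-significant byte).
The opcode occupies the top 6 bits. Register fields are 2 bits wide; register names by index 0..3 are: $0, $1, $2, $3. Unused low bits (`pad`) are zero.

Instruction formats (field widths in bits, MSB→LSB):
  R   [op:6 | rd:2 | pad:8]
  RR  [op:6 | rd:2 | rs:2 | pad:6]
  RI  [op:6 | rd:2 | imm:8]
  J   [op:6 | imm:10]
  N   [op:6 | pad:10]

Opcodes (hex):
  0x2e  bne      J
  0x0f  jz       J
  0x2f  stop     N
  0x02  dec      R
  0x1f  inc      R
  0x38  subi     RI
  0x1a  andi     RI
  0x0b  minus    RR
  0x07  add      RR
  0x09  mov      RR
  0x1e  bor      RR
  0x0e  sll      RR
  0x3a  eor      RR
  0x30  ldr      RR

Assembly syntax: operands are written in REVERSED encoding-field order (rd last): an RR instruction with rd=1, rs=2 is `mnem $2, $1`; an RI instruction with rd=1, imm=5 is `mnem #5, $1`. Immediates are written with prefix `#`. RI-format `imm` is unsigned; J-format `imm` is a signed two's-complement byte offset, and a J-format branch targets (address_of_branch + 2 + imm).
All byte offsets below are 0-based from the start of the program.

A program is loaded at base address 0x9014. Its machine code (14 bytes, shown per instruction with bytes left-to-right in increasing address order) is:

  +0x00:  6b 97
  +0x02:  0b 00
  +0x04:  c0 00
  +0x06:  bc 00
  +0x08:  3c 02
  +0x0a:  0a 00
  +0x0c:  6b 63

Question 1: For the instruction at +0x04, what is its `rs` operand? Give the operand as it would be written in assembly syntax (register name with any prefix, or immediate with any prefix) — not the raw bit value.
$0

[04] c0 00 → 0xc000
  opcode bits[15:10]=0x30: ldr/RR
  rd: (w>>8)&0x3=0x0 → $0
  rs: (w>>6)&0x3=0x0 → $0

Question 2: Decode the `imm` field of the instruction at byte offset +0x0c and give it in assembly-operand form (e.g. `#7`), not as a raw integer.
+0x0c: 6b 63 ⇒ word 0x6b63 (big)
  op=0x6b63>>10=0x1a ⇒ andi (RI)
  rd@[9:8]=0x3 ⇒ $3
  imm@[7:0]=0x63 ⇒ #99

#99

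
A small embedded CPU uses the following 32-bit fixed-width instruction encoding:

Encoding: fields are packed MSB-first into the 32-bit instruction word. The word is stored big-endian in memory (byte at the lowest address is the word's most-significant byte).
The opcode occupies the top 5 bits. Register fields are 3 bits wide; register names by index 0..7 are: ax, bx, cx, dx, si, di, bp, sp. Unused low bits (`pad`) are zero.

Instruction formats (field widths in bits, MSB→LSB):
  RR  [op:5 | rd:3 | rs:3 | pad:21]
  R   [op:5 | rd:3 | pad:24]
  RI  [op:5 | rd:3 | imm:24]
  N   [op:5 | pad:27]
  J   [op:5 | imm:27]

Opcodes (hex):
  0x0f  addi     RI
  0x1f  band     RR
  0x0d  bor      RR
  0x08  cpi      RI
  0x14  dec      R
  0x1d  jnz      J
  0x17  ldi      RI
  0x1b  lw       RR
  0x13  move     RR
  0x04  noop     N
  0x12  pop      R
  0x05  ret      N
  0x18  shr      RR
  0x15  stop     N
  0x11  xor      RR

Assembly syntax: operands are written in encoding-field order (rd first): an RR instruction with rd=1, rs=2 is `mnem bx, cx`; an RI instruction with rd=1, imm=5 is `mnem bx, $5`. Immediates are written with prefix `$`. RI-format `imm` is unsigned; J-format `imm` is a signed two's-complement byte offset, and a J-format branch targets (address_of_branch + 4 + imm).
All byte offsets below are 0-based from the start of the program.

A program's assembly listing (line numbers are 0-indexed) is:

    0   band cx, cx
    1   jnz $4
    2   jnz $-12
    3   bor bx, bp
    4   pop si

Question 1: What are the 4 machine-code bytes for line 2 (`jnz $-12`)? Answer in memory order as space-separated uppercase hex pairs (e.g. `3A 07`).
2. jnz fields op=0x1d:5|imm=-12:27 → word effffff4h → ef ff ff f4

EF FF FF F4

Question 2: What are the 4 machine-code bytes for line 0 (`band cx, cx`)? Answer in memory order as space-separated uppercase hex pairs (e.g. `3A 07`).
FA 40 00 00

line 0 (band): pack op=0x1f:5|rd=2:3|rs=2:3|pad=0:21 = 0xfa400000; big→ fa 40 00 00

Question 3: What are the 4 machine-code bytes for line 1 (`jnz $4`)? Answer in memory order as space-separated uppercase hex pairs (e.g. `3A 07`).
E8 00 00 04

1. jnz fields op=0x1d:5|imm=4:27 → word e8000004h → e8 00 00 04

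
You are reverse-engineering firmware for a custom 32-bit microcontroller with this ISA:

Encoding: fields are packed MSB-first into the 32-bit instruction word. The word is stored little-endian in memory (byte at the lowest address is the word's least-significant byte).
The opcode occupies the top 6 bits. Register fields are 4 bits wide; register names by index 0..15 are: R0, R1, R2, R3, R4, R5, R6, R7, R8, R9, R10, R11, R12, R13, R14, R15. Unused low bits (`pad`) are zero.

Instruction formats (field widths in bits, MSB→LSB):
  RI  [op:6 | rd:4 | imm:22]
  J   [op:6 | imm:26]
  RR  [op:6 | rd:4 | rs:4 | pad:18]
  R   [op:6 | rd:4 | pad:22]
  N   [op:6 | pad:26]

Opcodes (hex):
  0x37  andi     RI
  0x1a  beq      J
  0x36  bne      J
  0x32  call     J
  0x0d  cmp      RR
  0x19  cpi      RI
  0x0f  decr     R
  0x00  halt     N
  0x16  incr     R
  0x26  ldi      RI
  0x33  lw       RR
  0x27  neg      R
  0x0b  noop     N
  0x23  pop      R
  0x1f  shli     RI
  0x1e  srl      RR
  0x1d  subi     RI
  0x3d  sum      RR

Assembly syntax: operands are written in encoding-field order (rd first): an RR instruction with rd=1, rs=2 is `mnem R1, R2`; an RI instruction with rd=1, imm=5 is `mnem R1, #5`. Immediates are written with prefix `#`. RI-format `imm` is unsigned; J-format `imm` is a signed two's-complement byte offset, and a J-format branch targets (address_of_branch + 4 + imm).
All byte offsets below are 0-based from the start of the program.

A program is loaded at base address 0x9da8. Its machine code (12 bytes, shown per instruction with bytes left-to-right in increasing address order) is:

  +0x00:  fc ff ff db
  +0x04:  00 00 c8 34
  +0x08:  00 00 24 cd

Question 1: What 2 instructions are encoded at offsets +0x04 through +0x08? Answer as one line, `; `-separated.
cmp R3, R2; lw R4, R9

[04] 00 00 c8 34 → 0x34c80000
  op=0x34c80000>>26=0xd ⇒ cmp (RR)
  rd@[25:22]=0x3 ⇒ R3
  rs@[21:18]=0x2 ⇒ R2
[08] 00 00 24 cd → 0xcd240000
  op=0xcd240000>>26=0x33 ⇒ lw (RR)
  rd@[25:22]=0x4 ⇒ R4
  rs@[21:18]=0x9 ⇒ R9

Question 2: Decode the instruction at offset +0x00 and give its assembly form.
[00] fc ff ff db → 0xdbfffffc
  top 6b → 0x36 → bne [J]
  imm@[25:0]=0x3fffffc (s26→-4) ⇒ #-4

bne #-4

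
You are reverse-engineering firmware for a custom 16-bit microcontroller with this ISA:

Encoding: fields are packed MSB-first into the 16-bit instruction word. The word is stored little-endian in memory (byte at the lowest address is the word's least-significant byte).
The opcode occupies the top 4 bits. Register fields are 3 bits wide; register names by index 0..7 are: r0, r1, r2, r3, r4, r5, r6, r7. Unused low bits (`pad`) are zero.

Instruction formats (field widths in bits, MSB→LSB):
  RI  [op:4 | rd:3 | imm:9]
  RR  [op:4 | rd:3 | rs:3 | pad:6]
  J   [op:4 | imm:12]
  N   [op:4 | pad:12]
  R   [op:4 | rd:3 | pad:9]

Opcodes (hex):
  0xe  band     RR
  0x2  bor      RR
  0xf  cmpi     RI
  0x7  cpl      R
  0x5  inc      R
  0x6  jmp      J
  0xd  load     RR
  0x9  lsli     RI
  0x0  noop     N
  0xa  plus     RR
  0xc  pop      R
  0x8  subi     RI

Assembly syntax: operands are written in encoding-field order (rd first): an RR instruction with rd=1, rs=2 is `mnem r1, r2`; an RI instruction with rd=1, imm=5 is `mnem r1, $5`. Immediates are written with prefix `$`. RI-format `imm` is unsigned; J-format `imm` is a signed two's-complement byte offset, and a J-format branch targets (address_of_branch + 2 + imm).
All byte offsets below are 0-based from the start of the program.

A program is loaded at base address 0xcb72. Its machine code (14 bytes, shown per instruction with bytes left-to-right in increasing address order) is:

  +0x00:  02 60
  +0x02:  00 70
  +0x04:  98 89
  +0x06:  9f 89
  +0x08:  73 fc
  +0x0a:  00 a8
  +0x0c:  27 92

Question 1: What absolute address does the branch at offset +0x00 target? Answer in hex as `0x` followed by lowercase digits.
+0x00: 02 60 ⇒ word 0x6002 (little)
  opcode bits[15:12]=0x6: jmp/J
  imm: (w>>0)&0xfff=0x2 → $2
  target = base 0xcb72 + off 0x00 + 2 + imm 2 = 0xcb76

0xcb76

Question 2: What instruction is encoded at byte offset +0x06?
+0x06: 9f 89 ⇒ word 0x899f (little)
  top 4b → 0x8 → subi [RI]
  rd: (w>>9)&0x7=0x4 → r4
  imm: (w>>0)&0x1ff=0x19f → $415

subi r4, $415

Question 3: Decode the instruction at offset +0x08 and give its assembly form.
cmpi r6, $115

off 0x08: read 73 fc as little → 0xfc73
  top 4b → 0xf → cmpi [RI]
  rd: (w>>9)&0x7=0x6 → r6
  imm: (w>>0)&0x1ff=0x73 → $115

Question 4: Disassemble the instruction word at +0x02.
[02] 00 70 → 0x7000
  opcode bits[15:12]=0x7: cpl/R
  [11:9] rd=0 = r0

cpl r0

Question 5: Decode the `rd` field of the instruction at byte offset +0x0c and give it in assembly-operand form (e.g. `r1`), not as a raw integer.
r1

+0x0c: 27 92 ⇒ word 0x9227 (little)
  opcode bits[15:12]=0x9: lsli/RI
  [11:9] rd=1 = r1
  [8:0] imm=39 = $39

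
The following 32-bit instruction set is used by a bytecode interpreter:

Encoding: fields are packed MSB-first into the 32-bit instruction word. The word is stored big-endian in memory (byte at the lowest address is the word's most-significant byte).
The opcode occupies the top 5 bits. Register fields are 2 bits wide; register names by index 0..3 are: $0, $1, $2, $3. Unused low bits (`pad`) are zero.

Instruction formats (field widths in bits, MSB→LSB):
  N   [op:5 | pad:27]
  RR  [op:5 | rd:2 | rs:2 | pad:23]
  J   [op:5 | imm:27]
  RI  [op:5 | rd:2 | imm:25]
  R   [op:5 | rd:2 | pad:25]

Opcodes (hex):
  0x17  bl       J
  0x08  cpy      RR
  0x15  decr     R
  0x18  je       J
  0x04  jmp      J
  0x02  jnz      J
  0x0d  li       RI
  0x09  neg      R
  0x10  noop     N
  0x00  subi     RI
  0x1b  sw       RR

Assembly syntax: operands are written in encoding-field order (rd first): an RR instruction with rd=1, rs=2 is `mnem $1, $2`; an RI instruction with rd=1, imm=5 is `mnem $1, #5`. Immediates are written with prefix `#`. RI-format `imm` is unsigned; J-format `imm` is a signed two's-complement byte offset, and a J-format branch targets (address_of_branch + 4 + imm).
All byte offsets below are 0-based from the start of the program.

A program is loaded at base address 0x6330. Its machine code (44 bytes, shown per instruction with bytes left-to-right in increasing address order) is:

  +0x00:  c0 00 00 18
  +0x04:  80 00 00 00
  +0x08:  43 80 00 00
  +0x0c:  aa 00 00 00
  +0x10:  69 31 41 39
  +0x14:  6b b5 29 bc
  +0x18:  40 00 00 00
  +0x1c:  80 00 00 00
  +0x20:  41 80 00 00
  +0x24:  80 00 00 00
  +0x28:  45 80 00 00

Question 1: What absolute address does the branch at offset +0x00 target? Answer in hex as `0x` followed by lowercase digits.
0x634c

off 0x00: read c0 00 00 18 as big → 0xc0000018
  opcode bits[31:27]=0x18: je/J
  imm@[26:0]=0x18 ⇒ #24
  target = base 0x6330 + off 0x00 + 4 + imm 24 = 0x634c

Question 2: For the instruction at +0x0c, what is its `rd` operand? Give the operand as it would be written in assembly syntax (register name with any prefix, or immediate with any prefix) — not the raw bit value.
$1

off 0x0c: read aa 00 00 00 as big → 0xaa000000
  op=0xaa000000>>27=0x15 ⇒ decr (R)
  [26:25] rd=1 = $1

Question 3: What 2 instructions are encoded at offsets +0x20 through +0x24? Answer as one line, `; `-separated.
@+20  big-endian(41 80 00 00) = 0x41800000
  op=0x41800000>>27=0x8 ⇒ cpy (RR)
  rd: (w>>25)&0x3=0x0 → $0
  rs: (w>>23)&0x3=0x3 → $3
@+24  big-endian(80 00 00 00) = 0x80000000
  op=0x80000000>>27=0x10 ⇒ noop (N)

cpy $0, $3; noop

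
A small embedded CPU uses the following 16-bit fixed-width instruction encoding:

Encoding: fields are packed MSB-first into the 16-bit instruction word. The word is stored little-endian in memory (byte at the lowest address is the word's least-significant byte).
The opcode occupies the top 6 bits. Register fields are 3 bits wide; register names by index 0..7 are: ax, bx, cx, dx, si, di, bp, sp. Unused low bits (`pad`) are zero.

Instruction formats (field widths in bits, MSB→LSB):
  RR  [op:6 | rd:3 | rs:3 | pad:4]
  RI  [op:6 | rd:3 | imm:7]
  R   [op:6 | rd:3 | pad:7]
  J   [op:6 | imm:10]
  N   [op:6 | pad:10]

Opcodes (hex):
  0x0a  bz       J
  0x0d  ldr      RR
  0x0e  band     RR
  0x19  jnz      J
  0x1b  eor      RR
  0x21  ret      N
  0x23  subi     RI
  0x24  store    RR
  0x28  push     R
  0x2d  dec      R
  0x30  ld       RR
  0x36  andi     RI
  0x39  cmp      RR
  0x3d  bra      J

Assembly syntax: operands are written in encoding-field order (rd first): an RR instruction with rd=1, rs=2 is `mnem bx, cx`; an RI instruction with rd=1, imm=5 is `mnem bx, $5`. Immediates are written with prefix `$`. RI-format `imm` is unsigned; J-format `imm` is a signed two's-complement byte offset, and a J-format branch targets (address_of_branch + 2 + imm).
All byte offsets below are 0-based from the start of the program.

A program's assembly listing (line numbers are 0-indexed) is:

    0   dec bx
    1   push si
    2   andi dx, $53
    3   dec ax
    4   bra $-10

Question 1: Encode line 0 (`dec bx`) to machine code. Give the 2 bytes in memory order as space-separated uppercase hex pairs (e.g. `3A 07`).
80 B4

line 0 (dec): pack op=0x2d:6|rd=1:3|pad=0:7 = 0xb480; little→ 80 b4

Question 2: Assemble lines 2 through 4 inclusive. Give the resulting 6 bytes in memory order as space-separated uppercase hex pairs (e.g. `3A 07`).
B5 D9 00 B4 F6 F7

line 2 (andi): pack op=0x36:6|rd=3:3|imm=53:7 = 0xd9b5; little→ b5 d9
line 3 (dec): pack op=0x2d:6|rd=0:3|pad=0:7 = 0xb400; little→ 00 b4
line 4 (bra): pack op=0x3d:6|imm=-10:10 = 0xf7f6; little→ f6 f7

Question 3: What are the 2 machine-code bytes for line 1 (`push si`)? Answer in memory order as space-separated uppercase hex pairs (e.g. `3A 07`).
1. push fields op=0x28:6|rd=4:3|pad=0:7 → word a200h → 00 a2

00 A2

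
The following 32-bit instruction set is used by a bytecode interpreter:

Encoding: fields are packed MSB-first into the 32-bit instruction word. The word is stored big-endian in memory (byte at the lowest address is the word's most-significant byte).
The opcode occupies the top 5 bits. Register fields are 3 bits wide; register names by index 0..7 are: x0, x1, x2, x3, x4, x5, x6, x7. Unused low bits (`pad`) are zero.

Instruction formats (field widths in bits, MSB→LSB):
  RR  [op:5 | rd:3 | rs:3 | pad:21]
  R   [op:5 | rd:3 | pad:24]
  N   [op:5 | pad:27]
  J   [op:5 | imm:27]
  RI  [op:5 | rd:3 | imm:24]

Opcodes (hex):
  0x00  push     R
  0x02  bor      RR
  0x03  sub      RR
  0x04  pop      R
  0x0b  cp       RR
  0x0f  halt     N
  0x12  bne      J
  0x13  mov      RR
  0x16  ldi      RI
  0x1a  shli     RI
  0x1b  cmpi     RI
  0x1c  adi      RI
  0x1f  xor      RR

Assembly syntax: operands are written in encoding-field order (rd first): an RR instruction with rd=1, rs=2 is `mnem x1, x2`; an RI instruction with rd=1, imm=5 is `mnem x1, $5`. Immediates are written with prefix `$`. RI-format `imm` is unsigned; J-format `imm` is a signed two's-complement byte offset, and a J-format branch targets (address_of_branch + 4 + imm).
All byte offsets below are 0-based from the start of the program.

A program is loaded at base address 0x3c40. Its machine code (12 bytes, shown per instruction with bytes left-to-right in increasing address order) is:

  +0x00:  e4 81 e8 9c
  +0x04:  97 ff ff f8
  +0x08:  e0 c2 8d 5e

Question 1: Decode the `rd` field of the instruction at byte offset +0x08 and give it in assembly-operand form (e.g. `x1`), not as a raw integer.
x0

+0x08: e0 c2 8d 5e ⇒ word 0xe0c28d5e (big)
  top 5b → 0x1c → adi [RI]
  [26:24] rd=0 = x0
  [23:0] imm=12750174 = $12750174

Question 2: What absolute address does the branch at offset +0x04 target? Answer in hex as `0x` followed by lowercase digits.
0x3c40

@+04  big-endian(97 ff ff f8) = 0x97fffff8
  opcode bits[31:27]=0x12: bne/J
  imm@[26:0]=0x7fffff8 (s27→-8) ⇒ $-8
  target = base 0x3c40 + off 0x04 + 4 + imm -8 = 0x3c40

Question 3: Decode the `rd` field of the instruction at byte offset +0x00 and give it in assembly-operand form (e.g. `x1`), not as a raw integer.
x4

@+00  big-endian(e4 81 e8 9c) = 0xe481e89c
  op=0xe481e89c>>27=0x1c ⇒ adi (RI)
  [26:24] rd=4 = x4
  [23:0] imm=8513692 = $8513692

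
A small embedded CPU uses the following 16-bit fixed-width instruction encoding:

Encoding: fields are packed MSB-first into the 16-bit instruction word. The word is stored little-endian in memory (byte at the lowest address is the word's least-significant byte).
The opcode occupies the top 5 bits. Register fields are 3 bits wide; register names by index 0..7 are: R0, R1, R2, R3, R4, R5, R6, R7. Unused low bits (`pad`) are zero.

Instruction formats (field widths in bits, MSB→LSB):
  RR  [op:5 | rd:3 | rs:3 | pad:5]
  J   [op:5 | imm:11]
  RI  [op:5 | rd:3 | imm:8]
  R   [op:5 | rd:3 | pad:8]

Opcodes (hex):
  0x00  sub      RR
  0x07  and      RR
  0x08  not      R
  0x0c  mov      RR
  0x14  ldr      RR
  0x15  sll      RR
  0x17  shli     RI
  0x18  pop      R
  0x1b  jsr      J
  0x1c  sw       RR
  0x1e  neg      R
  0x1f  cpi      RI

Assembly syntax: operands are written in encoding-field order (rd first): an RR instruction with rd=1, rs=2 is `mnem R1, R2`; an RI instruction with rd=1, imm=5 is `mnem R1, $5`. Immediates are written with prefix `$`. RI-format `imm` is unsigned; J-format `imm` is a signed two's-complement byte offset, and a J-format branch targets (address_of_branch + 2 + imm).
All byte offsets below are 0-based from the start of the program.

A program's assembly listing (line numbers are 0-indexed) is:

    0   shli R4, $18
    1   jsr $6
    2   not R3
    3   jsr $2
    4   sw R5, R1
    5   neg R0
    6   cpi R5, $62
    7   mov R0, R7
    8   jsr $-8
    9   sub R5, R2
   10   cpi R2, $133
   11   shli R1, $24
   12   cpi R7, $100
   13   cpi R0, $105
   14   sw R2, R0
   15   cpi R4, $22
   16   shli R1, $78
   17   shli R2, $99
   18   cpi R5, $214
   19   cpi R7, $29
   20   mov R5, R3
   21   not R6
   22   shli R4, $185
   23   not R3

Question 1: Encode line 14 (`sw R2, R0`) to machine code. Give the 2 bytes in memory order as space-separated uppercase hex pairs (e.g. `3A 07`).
00 E2

line 14 (sw): pack op=0x1c:5|rd=2:3|rs=0:3|pad=0:5 = 0xe200; little→ 00 e2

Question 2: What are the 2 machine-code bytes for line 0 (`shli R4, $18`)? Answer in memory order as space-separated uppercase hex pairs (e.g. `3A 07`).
0. shli fields op=0x17:5|rd=4:3|imm=18:8 → word bc12h → 12 bc

12 BC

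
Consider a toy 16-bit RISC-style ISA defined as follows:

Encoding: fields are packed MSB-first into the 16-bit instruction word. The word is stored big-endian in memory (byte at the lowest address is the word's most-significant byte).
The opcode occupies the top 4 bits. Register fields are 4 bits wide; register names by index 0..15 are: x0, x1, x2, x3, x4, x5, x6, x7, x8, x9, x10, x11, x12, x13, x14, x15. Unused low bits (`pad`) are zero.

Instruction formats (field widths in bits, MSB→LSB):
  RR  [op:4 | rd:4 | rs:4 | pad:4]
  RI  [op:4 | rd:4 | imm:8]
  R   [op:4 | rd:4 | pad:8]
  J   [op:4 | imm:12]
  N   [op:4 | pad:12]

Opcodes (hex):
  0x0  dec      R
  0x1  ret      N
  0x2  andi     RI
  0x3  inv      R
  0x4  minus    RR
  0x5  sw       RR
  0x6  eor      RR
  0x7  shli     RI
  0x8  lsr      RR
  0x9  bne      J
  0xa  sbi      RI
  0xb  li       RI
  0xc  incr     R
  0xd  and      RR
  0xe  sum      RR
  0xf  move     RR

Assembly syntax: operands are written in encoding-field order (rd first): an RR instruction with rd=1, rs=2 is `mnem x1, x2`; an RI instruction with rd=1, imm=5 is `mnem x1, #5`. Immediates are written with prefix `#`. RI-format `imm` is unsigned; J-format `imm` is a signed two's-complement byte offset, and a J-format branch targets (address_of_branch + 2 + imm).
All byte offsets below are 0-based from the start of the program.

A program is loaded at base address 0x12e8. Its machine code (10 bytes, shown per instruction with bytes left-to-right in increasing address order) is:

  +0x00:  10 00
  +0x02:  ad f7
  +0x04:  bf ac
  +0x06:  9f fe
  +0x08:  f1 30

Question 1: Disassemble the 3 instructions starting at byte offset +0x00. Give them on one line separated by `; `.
ret; sbi x13, #247; li x15, #172

off 0x00: read 10 00 as big → 0x1000
  top 4b → 0x1 → ret [N]
off 0x02: read ad f7 as big → 0xadf7
  top 4b → 0xa → sbi [RI]
  rd@[11:8]=0xd ⇒ x13
  imm@[7:0]=0xf7 ⇒ #247
off 0x04: read bf ac as big → 0xbfac
  top 4b → 0xb → li [RI]
  rd@[11:8]=0xf ⇒ x15
  imm@[7:0]=0xac ⇒ #172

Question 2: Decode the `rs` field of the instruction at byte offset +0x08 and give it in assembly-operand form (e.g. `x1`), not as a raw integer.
+0x08: f1 30 ⇒ word 0xf130 (big)
  top 4b → 0xf → move [RR]
  rd: (w>>8)&0xf=0x1 → x1
  rs: (w>>4)&0xf=0x3 → x3

x3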